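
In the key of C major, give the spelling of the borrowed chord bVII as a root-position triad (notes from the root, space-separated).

Scale degree 7 in C major is B. bVII uses the lowered form, Bb, taken from C minor. In C minor the chord on Bb is Bb–D–F.

Bb D F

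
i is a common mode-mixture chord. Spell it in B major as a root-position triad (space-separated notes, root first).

The root, B, is scale degree 1 — the same note in B major and B minor; only the chord quality changes. Building the minor chord from the parallel minor on B: B–D–F#.

B D F#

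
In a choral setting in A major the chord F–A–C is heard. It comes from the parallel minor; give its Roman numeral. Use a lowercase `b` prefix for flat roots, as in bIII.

bVI

In A major scale degree 6 is F#; F is its lowered form, from A minor. The diatonic chord on degree 6 would be F#m (vi), but F–A–C is the major chord from A minor. As a borrowed chord it is labeled bVI.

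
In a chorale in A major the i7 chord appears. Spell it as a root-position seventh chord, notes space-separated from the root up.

i7 is built on scale degree 1, which is A in both A major and its parallel. In A minor the chord on A is A–C–E–G.

A C E G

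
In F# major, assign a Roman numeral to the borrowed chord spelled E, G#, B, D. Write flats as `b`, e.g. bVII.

bVII7

E is the lowered form of scale degree 7 in F# major (the diatonic degree 7 is E#). E–G#–B–D is a dominant-seventh chord — the form found in F# minor, not the diatonic vii° (E#dim). Borrowed into F# major it is written bVII7.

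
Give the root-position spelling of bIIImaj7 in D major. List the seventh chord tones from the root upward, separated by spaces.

bIIImaj7 is built on the lowered scale degree 3. In D major degree 3 is F#; lowered it becomes F. In D minor the chord on F is F–A–C–E.

F A C E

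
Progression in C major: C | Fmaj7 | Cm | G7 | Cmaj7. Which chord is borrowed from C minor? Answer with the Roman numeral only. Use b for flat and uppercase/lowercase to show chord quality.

i

C major has the diatonic set C, Dm, Em, F, G, Am, Bdim. Of the given chords, C, Fmaj7, G7 and Cmaj7 are diatonic. Cm (C–Eb–G) is not: scale degree 1 in C major carries C (I). In C minor the chord on that degree is Cm, so here it functions as i, borrowed from the parallel minor.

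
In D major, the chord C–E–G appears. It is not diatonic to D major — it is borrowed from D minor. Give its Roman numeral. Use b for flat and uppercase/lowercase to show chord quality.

bVII

C is the lowered form of scale degree 7 in D major (the diatonic degree 7 is C#). The diatonic chord on degree 7 would be C#dim (vii°), but C–E–G is the major chord from D minor. As a borrowed chord it is labeled bVII.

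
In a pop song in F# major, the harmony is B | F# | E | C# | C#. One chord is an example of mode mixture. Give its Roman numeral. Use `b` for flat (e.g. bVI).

bVII

In F# major the diatonic chords are F#, G#m, A#m, B, C#, D#m, E#dim. B, F# and C# all belong to that set. But E (E–G#–B) is foreign: the diatonic vii° on degree 7 is E#dim, whereas E comes from F# minor. It is labeled bVII.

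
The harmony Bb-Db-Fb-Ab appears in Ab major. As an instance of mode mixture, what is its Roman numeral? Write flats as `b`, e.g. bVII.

The root Bb is the diatonic 2nd degree of Ab major; the borrowing shows in the chord quality. Bb–Db–Fb–Ab is a half-diminished-seventh chord — the form found in Ab minor, not the diatonic ii (Bbm). Borrowed into Ab major it is written iiø7.

iiø7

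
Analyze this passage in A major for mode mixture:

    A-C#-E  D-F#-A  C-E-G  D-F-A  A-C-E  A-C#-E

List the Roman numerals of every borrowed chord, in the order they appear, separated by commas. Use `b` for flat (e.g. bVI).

bIII, iv, i

In A major the diatonic chords are A, Bm, C#m, D, E, F#m, G#dim. Of the given chords, A–C#–E = A and D–F#–A = D are diatonic. C–E–G doesn't fit — on degree 3 A major would have C#m (iii). C is the degree-3 chord of A minor, so it is the borrowed bIII. D–F–A is not: scale degree 4 in A major carries D (IV). In A minor the chord on that degree is Dm, so here it functions as iv, borrowed from the parallel minor. A–C–E doesn't fit — on degree 1 A major would have A (I). Am is the degree-1 chord of A minor, so it is the borrowed i.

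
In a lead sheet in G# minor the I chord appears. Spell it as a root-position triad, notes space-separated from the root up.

The root, G#, is scale degree 1 — the same note in G# minor and G# major; only the chord quality changes. In G# major the chord on G# is G#–B#–D#.

G# B# D#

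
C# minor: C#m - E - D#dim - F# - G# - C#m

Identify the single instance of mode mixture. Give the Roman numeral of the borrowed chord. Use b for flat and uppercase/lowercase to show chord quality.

In C# minor (with V from harmonic minor) the diatonic chords are C#m, D#dim, E, F#m, G#, A, B. Of the given chords, C#m, E, D#dim and G# are diatonic. F# (F#–A#–C#) is not: scale degree 4 in C# minor carries F#m (iv). In C# major the chord on that degree is F#, so here it functions as IV, borrowed from the parallel major.

IV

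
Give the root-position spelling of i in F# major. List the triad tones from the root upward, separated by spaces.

i is built on scale degree 1, which is F# in both F# major and its parallel. Building the minor chord from the parallel minor on F#: F#–A–C#.

F# A C#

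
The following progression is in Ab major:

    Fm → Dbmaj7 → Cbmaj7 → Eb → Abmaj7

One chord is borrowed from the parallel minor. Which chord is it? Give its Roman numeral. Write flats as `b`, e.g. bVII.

In Ab major the diatonic chords are Ab, Bbm, Cm, Db, Eb, Fm, Gdim. Fm, Dbmaj7, Eb and Abmaj7 all belong to that set. But Cbmaj7 (Cb–Eb–Gb–Bb) is foreign: the diatonic iii on degree 3 is Cm, whereas Cbmaj7 comes from Ab minor. It is labeled bIIImaj7.

bIIImaj7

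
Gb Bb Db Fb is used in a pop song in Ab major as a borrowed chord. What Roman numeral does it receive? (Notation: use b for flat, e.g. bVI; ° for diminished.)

In Ab major scale degree 7 is G; Gb is its lowered form, from Ab minor. Gb–Bb–Db–Fb is a dominant-seventh chord — the form found in Ab minor, not the diatonic vii° (Gdim). Borrowed into Ab major it is written bVII7.

bVII7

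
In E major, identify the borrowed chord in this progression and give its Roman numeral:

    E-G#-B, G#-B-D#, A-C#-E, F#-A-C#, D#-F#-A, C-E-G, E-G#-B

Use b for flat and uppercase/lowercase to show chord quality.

The diatonic triads in E major are E, F#m, G#m, A, B, C#m, D#dim. E–G#–B = E, G#–B–D# = G#m, A–C#–E = A, F#–A–C# = F#m and D#–F#–A = D#dim are all diatonic. But C–E–G is foreign: the diatonic vi on degree 6 is C#m, whereas C comes from E minor. It is labeled bVI.

bVI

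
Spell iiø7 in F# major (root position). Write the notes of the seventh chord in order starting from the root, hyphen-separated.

The root, G#, is scale degree 2 — the same note in F# major and F# minor; only the chord quality changes. Building the half-diminished-seventh chord from the parallel minor on G#: G#–B–D–F#.

G#-B-D-F#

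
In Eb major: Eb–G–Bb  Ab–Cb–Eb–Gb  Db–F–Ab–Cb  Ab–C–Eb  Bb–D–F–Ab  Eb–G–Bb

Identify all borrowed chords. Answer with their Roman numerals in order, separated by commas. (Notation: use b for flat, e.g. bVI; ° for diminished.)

iv7, bVII7

The diatonic triads in Eb major are Eb, Fm, Gm, Ab, Bb, Cm, Ddim. Eb–G–Bb = Eb, Ab–C–Eb = Ab and Bb–D–F–Ab = Bb7 are all diatonic. Ab–Cb–Eb–Gb doesn't fit — on degree 4 Eb major would have Ab (IV). Abm7 is the degree-4 chord of Eb minor, so it is the borrowed iv7. But Db–F–Ab–Cb is foreign: the diatonic vii° on degree 7 is Ddim, whereas Db7 comes from Eb minor. It is labeled bVII7.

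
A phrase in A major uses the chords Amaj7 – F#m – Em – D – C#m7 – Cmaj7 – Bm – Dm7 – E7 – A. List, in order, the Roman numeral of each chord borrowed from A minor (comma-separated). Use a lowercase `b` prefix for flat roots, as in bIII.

A major has the diatonic set A, Bm, C#m, D, E, F#m, G#dim. Of the given chords, Amaj7, F#m, D, C#m7, Bm, E7 and A are diatonic. Em (E–G–B) doesn't fit — on degree 5 A major would have E (V). Em is the degree-5 chord of A minor, so it is the borrowed v. Cmaj7 (C–E–G–B) is not: scale degree 3 in A major carries C#m (iii). In A minor the chord on that degree is Cmaj7, so here it functions as bIIImaj7, borrowed from the parallel minor. Dm7 (D–F–A–C) is not: scale degree 4 in A major carries D (IV). In A minor the chord on that degree is Dm7, so here it functions as iv7, borrowed from the parallel minor.

v, bIIImaj7, iv7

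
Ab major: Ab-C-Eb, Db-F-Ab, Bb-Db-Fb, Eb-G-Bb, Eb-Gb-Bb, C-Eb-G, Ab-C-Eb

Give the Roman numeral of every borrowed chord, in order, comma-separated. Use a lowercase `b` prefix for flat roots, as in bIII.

The diatonic triads in Ab major are Ab, Bbm, Cm, Db, Eb, Fm, Gdim. Of the given chords, Ab–C–Eb = Ab, Db–F–Ab = Db, Eb–G–Bb = Eb and C–Eb–G = Cm are diatonic. But Bb–Db–Fb is foreign: the diatonic ii on degree 2 is Bbm, whereas Bbdim comes from Ab minor. It is labeled ii°. But Eb–Gb–Bb is foreign: the diatonic V on degree 5 is Eb, whereas Ebm comes from Ab minor. It is labeled v.

ii°, v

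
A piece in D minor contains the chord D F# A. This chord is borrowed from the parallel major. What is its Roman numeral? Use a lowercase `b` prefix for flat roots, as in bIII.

I

The root D is the diatonic 1st degree of D minor; the borrowing shows in the chord quality. The diatonic chord on degree 1 would be Dm (i), but D–F#–A is the major chord from D major. As a borrowed chord it is labeled I.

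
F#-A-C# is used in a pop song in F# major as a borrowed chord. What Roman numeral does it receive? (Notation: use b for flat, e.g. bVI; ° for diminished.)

F# is scale degree 1 in F# major. F#–A–C# is a minor chord — the form found in F# minor, not the diatonic I (F#). Borrowed into F# major it is written i.

i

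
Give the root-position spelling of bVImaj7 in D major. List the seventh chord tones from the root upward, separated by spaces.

Bb D F A

Scale degree 6 in D major is B. bVImaj7 uses the lowered form, Bb, taken from D minor. Stacking thirds in D minor on Bb gives Bb–D–F–A.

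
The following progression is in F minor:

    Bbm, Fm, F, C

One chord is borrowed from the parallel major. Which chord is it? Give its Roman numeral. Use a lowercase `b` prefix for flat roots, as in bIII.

I

F minor has the diatonic set Fm, Gdim, Ab, Bbm, C, Db, Eb (with V from harmonic minor). Bbm, Fm and C all belong to that set. F (F–A–C) doesn't fit — on degree 1 F minor would have Fm (i). F is the degree-1 chord of F major, so it is the borrowed I.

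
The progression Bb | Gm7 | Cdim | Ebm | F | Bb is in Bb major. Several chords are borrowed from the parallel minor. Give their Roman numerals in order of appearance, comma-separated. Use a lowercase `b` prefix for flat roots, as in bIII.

ii°, iv

The diatonic triads in Bb major are Bb, Cm, Dm, Eb, F, Gm, Adim. Bb, Gm7 and F are all diatonic. But Cdim (C–Eb–Gb) is foreign: the diatonic ii on degree 2 is Cm, whereas Cdim comes from Bb minor. It is labeled ii°. Ebm (Eb–Gb–Bb) is not: scale degree 4 in Bb major carries Eb (IV). In Bb minor the chord on that degree is Ebm, so here it functions as iv, borrowed from the parallel minor.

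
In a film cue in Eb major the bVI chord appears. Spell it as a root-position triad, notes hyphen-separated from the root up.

Cb-Eb-Gb

Scale degree 6 in Eb major is C. bVI uses the lowered form, Cb, taken from Eb minor. In Eb minor the chord on Cb is Cb–Eb–Gb.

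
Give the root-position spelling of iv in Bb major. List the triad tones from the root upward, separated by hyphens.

Eb-Gb-Bb

iv is built on scale degree 4, which is Eb in both Bb major and its parallel. Stacking thirds in Bb minor on Eb gives Eb–Gb–Bb.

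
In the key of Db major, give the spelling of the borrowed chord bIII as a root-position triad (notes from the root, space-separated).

The root of bIII is the lowered 3rd degree: F becomes Fb. In Db minor the chord on Fb is Fb–Ab–Cb.

Fb Ab Cb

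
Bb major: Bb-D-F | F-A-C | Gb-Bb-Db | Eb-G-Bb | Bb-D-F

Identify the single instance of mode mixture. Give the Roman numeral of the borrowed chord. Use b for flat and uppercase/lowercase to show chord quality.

In Bb major the diatonic chords are Bb, Cm, Dm, Eb, F, Gm, Adim. Of the given chords, Bb–D–F = Bb, F–A–C = F and Eb–G–Bb = Eb are diatonic. Gb–Bb–Db is not: scale degree 6 in Bb major carries Gm (vi). In Bb minor the chord on that degree is Gb, so here it functions as bVI, borrowed from the parallel minor.

bVI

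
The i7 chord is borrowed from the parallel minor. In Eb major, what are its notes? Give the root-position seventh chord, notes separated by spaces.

i7 is built on scale degree 1, which is Eb in both Eb major and its parallel. In Eb minor the chord on Eb is Eb–Gb–Bb–Db.

Eb Gb Bb Db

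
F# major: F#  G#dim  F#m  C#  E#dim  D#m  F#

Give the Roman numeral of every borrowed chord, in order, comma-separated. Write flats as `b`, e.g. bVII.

In F# major the diatonic chords are F#, G#m, A#m, B, C#, D#m, E#dim. F#, C#, E#dim and D#m all belong to that set. G#dim (G#–B–D) is not: scale degree 2 in F# major carries G#m (ii). In F# minor the chord on that degree is G#dim, so here it functions as ii°, borrowed from the parallel minor. F#m (F#–A–C#) doesn't fit — on degree 1 F# major would have F# (I). F#m is the degree-1 chord of F# minor, so it is the borrowed i.

ii°, i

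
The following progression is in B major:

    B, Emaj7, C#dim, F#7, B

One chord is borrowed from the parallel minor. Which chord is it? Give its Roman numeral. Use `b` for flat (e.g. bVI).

In B major the diatonic chords are B, C#m, D#m, E, F#, G#m, A#dim. B, Emaj7 and F#7 all belong to that set. C#dim (C#–E–G) is not: scale degree 2 in B major carries C#m (ii). In B minor the chord on that degree is C#dim, so here it functions as ii°, borrowed from the parallel minor.

ii°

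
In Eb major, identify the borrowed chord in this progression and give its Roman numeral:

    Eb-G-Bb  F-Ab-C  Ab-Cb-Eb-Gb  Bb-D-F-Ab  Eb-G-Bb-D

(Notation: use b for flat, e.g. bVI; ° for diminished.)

iv7

Eb major has the diatonic set Eb, Fm, Gm, Ab, Bb, Cm, Ddim. Of the given chords, Eb–G–Bb = Eb, F–Ab–C = Fm, Bb–D–F–Ab = Bb7 and Eb–G–Bb–D = Ebmaj7 are diatonic. Ab–Cb–Eb–Gb doesn't fit — on degree 4 Eb major would have Ab (IV). Abm7 is the degree-4 chord of Eb minor, so it is the borrowed iv7.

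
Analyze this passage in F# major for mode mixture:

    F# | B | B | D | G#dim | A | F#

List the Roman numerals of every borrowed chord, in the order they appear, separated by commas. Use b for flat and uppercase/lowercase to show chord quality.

In F# major the diatonic chords are F#, G#m, A#m, B, C#, D#m, E#dim. F# and B both belong to that set. D (D–F#–A) doesn't fit — on degree 6 F# major would have D#m (vi). D is the degree-6 chord of F# minor, so it is the borrowed bVI. G#dim (G#–B–D) is not: scale degree 2 in F# major carries G#m (ii). In F# minor the chord on that degree is G#dim, so here it functions as ii°, borrowed from the parallel minor. A (A–C#–E) is not: scale degree 3 in F# major carries A#m (iii). In F# minor the chord on that degree is A, so here it functions as bIII, borrowed from the parallel minor.

bVI, ii°, bIII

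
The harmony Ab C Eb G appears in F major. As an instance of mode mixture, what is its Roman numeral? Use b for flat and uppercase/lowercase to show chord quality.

In F major scale degree 3 is A; Ab is its lowered form, from F minor. Ab–C–Eb–G is a major-seventh chord — the form found in F minor, not the diatonic iii (Am). Borrowed into F major it is written bIIImaj7.

bIIImaj7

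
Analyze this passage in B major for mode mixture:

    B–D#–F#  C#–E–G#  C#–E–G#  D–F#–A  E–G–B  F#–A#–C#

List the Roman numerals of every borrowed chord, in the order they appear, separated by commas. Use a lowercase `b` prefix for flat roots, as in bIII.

bIII, iv

The diatonic triads in B major are B, C#m, D#m, E, F#, G#m, A#dim. Of the given chords, B–D#–F# = B, C#–E–G# = C#m and F#–A#–C# = F# are diatonic. D–F#–A is not: scale degree 3 in B major carries D#m (iii). In B minor the chord on that degree is D, so here it functions as bIII, borrowed from the parallel minor. But E–G–B is foreign: the diatonic IV on degree 4 is E, whereas Em comes from B minor. It is labeled iv.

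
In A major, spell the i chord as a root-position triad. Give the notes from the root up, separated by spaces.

A C E

i is built on scale degree 1, which is A in both A major and its parallel. Building the minor chord from the parallel minor on A: A–C–E.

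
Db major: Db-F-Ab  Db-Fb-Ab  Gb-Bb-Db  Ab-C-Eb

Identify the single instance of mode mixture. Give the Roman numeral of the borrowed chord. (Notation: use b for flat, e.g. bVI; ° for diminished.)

In Db major the diatonic chords are Db, Ebm, Fm, Gb, Ab, Bbm, Cdim. Of the given chords, Db–F–Ab = Db, Gb–Bb–Db = Gb and Ab–C–Eb = Ab are diatonic. Db–Fb–Ab doesn't fit — on degree 1 Db major would have Db (I). Dbm is the degree-1 chord of Db minor, so it is the borrowed i.

i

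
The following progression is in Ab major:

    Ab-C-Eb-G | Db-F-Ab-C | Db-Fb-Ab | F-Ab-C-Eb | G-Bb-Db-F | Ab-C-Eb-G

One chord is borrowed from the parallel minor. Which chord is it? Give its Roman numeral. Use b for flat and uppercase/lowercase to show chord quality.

In Ab major the diatonic chords are Ab, Bbm, Cm, Db, Eb, Fm, Gdim. Ab–C–Eb–G = Abmaj7, Db–F–Ab–C = Dbmaj7, F–Ab–C–Eb = Fm7 and G–Bb–Db–F = Gm7b5 are all diatonic. But Db–Fb–Ab is foreign: the diatonic IV on degree 4 is Db, whereas Dbm comes from Ab minor. It is labeled iv.

iv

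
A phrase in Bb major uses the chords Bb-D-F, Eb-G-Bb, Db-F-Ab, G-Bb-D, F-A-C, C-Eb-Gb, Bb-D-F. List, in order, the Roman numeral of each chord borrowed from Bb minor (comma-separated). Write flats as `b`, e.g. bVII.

The diatonic triads in Bb major are Bb, Cm, Dm, Eb, F, Gm, Adim. Bb–D–F = Bb, Eb–G–Bb = Eb, G–Bb–D = Gm and F–A–C = F all belong to that set. Db–F–Ab is not: scale degree 3 in Bb major carries Dm (iii). In Bb minor the chord on that degree is Db, so here it functions as bIII, borrowed from the parallel minor. C–Eb–Gb doesn't fit — on degree 2 Bb major would have Cm (ii). Cdim is the degree-2 chord of Bb minor, so it is the borrowed ii°.

bIII, ii°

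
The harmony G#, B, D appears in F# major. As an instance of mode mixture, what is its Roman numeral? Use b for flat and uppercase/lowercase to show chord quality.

G# is scale degree 2 in F# major. Diatonically F# major has G#m (ii) on that degree; G#–B–D is instead the diminished chord native to F# minor, so it takes the label ii°.

ii°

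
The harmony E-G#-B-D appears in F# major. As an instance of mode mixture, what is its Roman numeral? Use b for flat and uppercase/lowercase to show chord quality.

bVII7

In F# major scale degree 7 is E#; E is its lowered form, from F# minor. Diatonically F# major has E#dim (vii°) on that degree; E–G#–B–D is instead the dominant-seventh chord native to F# minor, so it takes the label bVII7.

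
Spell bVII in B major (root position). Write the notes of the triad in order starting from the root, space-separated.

A C# E

The root of bVII is the lowered 7th degree: A# becomes A. In B minor the chord on A is A–C#–E.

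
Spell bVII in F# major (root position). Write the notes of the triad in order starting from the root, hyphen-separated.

E-G#-B

Scale degree 7 in F# major is E#. bVII uses the lowered form, E, taken from F# minor. Stacking thirds in F# minor on E gives E–G#–B.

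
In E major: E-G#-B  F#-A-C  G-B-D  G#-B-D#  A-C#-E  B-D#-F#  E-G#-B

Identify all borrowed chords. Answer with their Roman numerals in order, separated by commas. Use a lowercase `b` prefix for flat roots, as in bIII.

E major has the diatonic set E, F#m, G#m, A, B, C#m, D#dim. E–G#–B = E, G#–B–D# = G#m, A–C#–E = A and B–D#–F# = B are all diatonic. F#–A–C doesn't fit — on degree 2 E major would have F#m (ii). F#dim is the degree-2 chord of E minor, so it is the borrowed ii°. G–B–D is not: scale degree 3 in E major carries G#m (iii). In E minor the chord on that degree is G, so here it functions as bIII, borrowed from the parallel minor.

ii°, bIII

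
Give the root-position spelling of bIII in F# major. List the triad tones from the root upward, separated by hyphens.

A-C#-E

Scale degree 3 in F# major is A#. bIII uses the lowered form, A, taken from F# minor. Building the major chord from the parallel minor on A: A–C#–E.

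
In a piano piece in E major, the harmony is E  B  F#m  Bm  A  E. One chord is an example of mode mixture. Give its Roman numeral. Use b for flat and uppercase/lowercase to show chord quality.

v

E major has the diatonic set E, F#m, G#m, A, B, C#m, D#dim. Of the given chords, E, B, F#m and A are diatonic. Bm (B–D–F#) is not: scale degree 5 in E major carries B (V). In E minor the chord on that degree is Bm, so here it functions as v, borrowed from the parallel minor.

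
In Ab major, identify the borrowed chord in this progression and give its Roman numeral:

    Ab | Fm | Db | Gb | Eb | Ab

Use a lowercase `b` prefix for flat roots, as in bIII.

bVII

Ab major has the diatonic set Ab, Bbm, Cm, Db, Eb, Fm, Gdim. Ab, Fm, Db and Eb are all diatonic. But Gb (Gb–Bb–Db) is foreign: the diatonic vii° on degree 7 is Gdim, whereas Gb comes from Ab minor. It is labeled bVII.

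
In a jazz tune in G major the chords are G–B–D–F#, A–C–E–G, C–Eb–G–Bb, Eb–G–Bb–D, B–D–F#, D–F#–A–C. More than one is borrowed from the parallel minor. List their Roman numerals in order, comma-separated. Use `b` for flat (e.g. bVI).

iv7, bVImaj7

The diatonic triads in G major are G, Am, Bm, C, D, Em, F#dim. G–B–D–F# = Gmaj7, A–C–E–G = Am7, B–D–F# = Bm and D–F#–A–C = D7 are all diatonic. C–Eb–G–Bb doesn't fit — on degree 4 G major would have C (IV). Cm7 is the degree-4 chord of G minor, so it is the borrowed iv7. Eb–G–Bb–D is not: scale degree 6 in G major carries Em (vi). In G minor the chord on that degree is Ebmaj7, so here it functions as bVImaj7, borrowed from the parallel minor.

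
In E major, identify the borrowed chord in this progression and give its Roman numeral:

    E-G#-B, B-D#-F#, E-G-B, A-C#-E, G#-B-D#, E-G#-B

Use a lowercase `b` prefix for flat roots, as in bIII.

E major has the diatonic set E, F#m, G#m, A, B, C#m, D#dim. E–G#–B = E, B–D#–F# = B, A–C#–E = A and G#–B–D# = G#m are all diatonic. E–G–B is not: scale degree 1 in E major carries E (I). In E minor the chord on that degree is Em, so here it functions as i, borrowed from the parallel minor.

i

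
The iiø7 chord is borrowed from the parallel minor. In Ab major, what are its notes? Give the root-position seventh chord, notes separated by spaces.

Bb Db Fb Ab

The root, Bb, is scale degree 2 — the same note in Ab major and Ab minor; only the chord quality changes. Stacking thirds in Ab minor on Bb gives Bb–Db–Fb–Ab.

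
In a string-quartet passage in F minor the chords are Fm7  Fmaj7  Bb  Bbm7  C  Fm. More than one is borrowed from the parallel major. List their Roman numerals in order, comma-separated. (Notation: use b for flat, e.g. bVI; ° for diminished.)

F minor has the diatonic set Fm, Gdim, Ab, Bbm, C, Db, Eb (with V from harmonic minor). Fm7, Bbm7, C and Fm are all diatonic. But Fmaj7 (F–A–C–E) is foreign: the diatonic i on degree 1 is Fm, whereas Fmaj7 comes from F major. It is labeled Imaj7. Bb (Bb–D–F) doesn't fit — on degree 4 F minor would have Bbm (iv). Bb is the degree-4 chord of F major, so it is the borrowed IV.

Imaj7, IV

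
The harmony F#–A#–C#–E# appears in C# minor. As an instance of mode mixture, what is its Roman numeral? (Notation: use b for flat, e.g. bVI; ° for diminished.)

The root F# is the diatonic 4th degree of C# minor; the borrowing shows in the chord quality. The diatonic chord on degree 4 would be F#m (iv), but F#–A#–C#–E# is the major-seventh chord from C# major. As a borrowed chord it is labeled IVmaj7.

IVmaj7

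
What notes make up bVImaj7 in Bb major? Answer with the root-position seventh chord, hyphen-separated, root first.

Gb-Bb-Db-F

Scale degree 6 in Bb major is G. bVImaj7 uses the lowered form, Gb, taken from Bb minor. In Bb minor the chord on Gb is Gb–Bb–Db–F.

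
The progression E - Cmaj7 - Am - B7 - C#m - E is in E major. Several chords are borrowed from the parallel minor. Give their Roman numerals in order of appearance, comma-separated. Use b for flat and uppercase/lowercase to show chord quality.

bVImaj7, iv

In E major the diatonic chords are E, F#m, G#m, A, B, C#m, D#dim. E, B7 and C#m are all diatonic. Cmaj7 (C–E–G–B) is not: scale degree 6 in E major carries C#m (vi). In E minor the chord on that degree is Cmaj7, so here it functions as bVImaj7, borrowed from the parallel minor. Am (A–C–E) is not: scale degree 4 in E major carries A (IV). In E minor the chord on that degree is Am, so here it functions as iv, borrowed from the parallel minor.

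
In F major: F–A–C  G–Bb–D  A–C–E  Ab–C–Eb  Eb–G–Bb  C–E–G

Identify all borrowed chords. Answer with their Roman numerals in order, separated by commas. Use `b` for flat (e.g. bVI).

bIII, bVII

In F major the diatonic chords are F, Gm, Am, Bb, C, Dm, Edim. Of the given chords, F–A–C = F, G–Bb–D = Gm, A–C–E = Am and C–E–G = C are diatonic. Ab–C–Eb doesn't fit — on degree 3 F major would have Am (iii). Ab is the degree-3 chord of F minor, so it is the borrowed bIII. Eb–G–Bb is not: scale degree 7 in F major carries Edim (vii°). In F minor the chord on that degree is Eb, so here it functions as bVII, borrowed from the parallel minor.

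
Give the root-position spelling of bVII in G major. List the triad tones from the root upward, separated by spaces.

bVII is built on the lowered scale degree 7. In G major degree 7 is F#; lowered it becomes F. Building the major chord from the parallel minor on F: F–A–C.

F A C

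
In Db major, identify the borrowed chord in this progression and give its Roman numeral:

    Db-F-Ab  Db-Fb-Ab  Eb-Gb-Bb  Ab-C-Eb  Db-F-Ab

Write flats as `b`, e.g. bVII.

i

In Db major the diatonic chords are Db, Ebm, Fm, Gb, Ab, Bbm, Cdim. Db–F–Ab = Db, Eb–Gb–Bb = Ebm and Ab–C–Eb = Ab all belong to that set. Db–Fb–Ab is not: scale degree 1 in Db major carries Db (I). In Db minor the chord on that degree is Dbm, so here it functions as i, borrowed from the parallel minor.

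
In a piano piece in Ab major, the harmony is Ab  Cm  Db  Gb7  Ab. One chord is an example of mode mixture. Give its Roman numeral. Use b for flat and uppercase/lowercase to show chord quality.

Ab major has the diatonic set Ab, Bbm, Cm, Db, Eb, Fm, Gdim. Of the given chords, Ab, Cm and Db are diatonic. Gb7 (Gb–Bb–Db–Fb) is not: scale degree 7 in Ab major carries Gdim (vii°). In Ab minor the chord on that degree is Gb7, so here it functions as bVII7, borrowed from the parallel minor.

bVII7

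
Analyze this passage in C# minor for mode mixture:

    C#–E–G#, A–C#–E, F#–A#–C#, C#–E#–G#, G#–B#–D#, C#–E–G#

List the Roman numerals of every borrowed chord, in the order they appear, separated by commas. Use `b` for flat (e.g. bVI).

In C# minor (with V from harmonic minor) the diatonic chords are C#m, D#dim, E, F#m, G#, A, B. Of the given chords, C#–E–G# = C#m, A–C#–E = A and G#–B#–D# = G# are diatonic. But F#–A#–C# is foreign: the diatonic iv on degree 4 is F#m, whereas F# comes from C# major. It is labeled IV. C#–E#–G# is not: scale degree 1 in C# minor carries C#m (i). In C# major the chord on that degree is C#, so here it functions as I, borrowed from the parallel major.

IV, I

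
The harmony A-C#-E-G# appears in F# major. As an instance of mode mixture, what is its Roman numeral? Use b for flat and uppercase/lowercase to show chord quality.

bIIImaj7

The root A is the lowered 3rd scale degree — diatonically F# major has A# there. The diatonic chord on degree 3 would be A#m (iii), but A–C#–E–G# is the major-seventh chord from F# minor. As a borrowed chord it is labeled bIIImaj7.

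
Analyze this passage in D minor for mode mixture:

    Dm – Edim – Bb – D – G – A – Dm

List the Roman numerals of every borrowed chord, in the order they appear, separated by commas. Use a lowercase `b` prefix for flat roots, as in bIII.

I, IV

In D minor (with V from harmonic minor) the diatonic chords are Dm, Edim, F, Gm, A, Bb, C. Dm, Edim, Bb and A all belong to that set. D (D–F#–A) doesn't fit — on degree 1 D minor would have Dm (i). D is the degree-1 chord of D major, so it is the borrowed I. G (G–B–D) is not: scale degree 4 in D minor carries Gm (iv). In D major the chord on that degree is G, so here it functions as IV, borrowed from the parallel major.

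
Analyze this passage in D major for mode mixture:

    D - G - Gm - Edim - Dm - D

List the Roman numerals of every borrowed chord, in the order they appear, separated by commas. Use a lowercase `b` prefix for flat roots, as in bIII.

D major has the diatonic set D, Em, F#m, G, A, Bm, C#dim. D and G are both diatonic. But Gm (G–Bb–D) is foreign: the diatonic IV on degree 4 is G, whereas Gm comes from D minor. It is labeled iv. But Edim (E–G–Bb) is foreign: the diatonic ii on degree 2 is Em, whereas Edim comes from D minor. It is labeled ii°. But Dm (D–F–A) is foreign: the diatonic I on degree 1 is D, whereas Dm comes from D minor. It is labeled i.

iv, ii°, i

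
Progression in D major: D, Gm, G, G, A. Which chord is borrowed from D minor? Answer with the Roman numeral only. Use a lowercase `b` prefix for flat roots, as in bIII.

iv

In D major the diatonic chords are D, Em, F#m, G, A, Bm, C#dim. Of the given chords, D, G and A are diatonic. Gm (G–Bb–D) doesn't fit — on degree 4 D major would have G (IV). Gm is the degree-4 chord of D minor, so it is the borrowed iv.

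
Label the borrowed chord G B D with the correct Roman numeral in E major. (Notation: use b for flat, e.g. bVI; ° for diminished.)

The root G is the lowered 3rd scale degree — diatonically E major has G# there. G–B–D is a major chord — the form found in E minor, not the diatonic iii (G#m). Borrowed into E major it is written bIII.

bIII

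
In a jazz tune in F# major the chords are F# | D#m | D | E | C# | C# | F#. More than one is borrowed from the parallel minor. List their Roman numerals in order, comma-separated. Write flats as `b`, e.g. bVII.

bVI, bVII

F# major has the diatonic set F#, G#m, A#m, B, C#, D#m, E#dim. F#, D#m and C# are all diatonic. D (D–F#–A) doesn't fit — on degree 6 F# major would have D#m (vi). D is the degree-6 chord of F# minor, so it is the borrowed bVI. E (E–G#–B) doesn't fit — on degree 7 F# major would have E#dim (vii°). E is the degree-7 chord of F# minor, so it is the borrowed bVII.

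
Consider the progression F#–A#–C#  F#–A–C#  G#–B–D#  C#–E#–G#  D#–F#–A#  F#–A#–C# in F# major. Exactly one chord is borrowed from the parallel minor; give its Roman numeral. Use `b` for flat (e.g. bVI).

The diatonic triads in F# major are F#, G#m, A#m, B, C#, D#m, E#dim. F#–A#–C# = F#, G#–B–D# = G#m, C#–E#–G# = C# and D#–F#–A# = D#m all belong to that set. F#–A–C# doesn't fit — on degree 1 F# major would have F# (I). F#m is the degree-1 chord of F# minor, so it is the borrowed i.

i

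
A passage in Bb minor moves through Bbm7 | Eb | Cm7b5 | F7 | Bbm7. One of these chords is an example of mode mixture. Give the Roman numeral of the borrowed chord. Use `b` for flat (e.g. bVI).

IV

In Bb minor (with V from harmonic minor) the diatonic chords are Bbm, Cdim, Db, Ebm, F, Gb, Ab. Bbm7, Cm7b5 and F7 are all diatonic. Eb (Eb–G–Bb) is not: scale degree 4 in Bb minor carries Ebm (iv). In Bb major the chord on that degree is Eb, so here it functions as IV, borrowed from the parallel major.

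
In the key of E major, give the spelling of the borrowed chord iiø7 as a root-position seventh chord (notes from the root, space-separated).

The root, F#, is scale degree 2 — the same note in E major and E minor; only the chord quality changes. Stacking thirds in E minor on F# gives F#–A–C–E.

F# A C E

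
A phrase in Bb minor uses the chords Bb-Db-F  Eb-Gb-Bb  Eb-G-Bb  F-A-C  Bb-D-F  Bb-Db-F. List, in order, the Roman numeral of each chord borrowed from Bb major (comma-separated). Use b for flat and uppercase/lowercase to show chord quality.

IV, I

In Bb minor (with V from harmonic minor) the diatonic chords are Bbm, Cdim, Db, Ebm, F, Gb, Ab. Bb–Db–F = Bbm, Eb–Gb–Bb = Ebm and F–A–C = F all belong to that set. Eb–G–Bb is not: scale degree 4 in Bb minor carries Ebm (iv). In Bb major the chord on that degree is Eb, so here it functions as IV, borrowed from the parallel major. Bb–D–F is not: scale degree 1 in Bb minor carries Bbm (i). In Bb major the chord on that degree is Bb, so here it functions as I, borrowed from the parallel major.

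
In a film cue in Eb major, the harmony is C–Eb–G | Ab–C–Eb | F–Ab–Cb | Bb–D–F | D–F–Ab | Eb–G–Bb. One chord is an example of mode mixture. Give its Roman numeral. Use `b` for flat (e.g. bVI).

The diatonic triads in Eb major are Eb, Fm, Gm, Ab, Bb, Cm, Ddim. Of the given chords, C–Eb–G = Cm, Ab–C–Eb = Ab, Bb–D–F = Bb, D–F–Ab = Ddim and Eb–G–Bb = Eb are diatonic. F–Ab–Cb is not: scale degree 2 in Eb major carries Fm (ii). In Eb minor the chord on that degree is Fdim, so here it functions as ii°, borrowed from the parallel minor.

ii°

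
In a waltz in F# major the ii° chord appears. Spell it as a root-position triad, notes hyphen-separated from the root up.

ii° is built on scale degree 2, which is G# in both F# major and its parallel. Stacking thirds in F# minor on G# gives G#–B–D.

G#-B-D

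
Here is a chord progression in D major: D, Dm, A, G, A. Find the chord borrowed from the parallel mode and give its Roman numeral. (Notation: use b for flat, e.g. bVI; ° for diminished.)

i

D major has the diatonic set D, Em, F#m, G, A, Bm, C#dim. D, A and G all belong to that set. Dm (D–F–A) is not: scale degree 1 in D major carries D (I). In D minor the chord on that degree is Dm, so here it functions as i, borrowed from the parallel minor.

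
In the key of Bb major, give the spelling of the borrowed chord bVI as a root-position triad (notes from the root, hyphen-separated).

Gb-Bb-Db

bVI is built on the lowered scale degree 6. In Bb major degree 6 is G; lowered it becomes Gb. Building the major chord from the parallel minor on Gb: Gb–Bb–Db.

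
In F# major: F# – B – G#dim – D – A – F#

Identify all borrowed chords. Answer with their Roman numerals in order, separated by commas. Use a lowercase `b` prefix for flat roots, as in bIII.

The diatonic triads in F# major are F#, G#m, A#m, B, C#, D#m, E#dim. F# and B are both diatonic. G#dim (G#–B–D) doesn't fit — on degree 2 F# major would have G#m (ii). G#dim is the degree-2 chord of F# minor, so it is the borrowed ii°. But D (D–F#–A) is foreign: the diatonic vi on degree 6 is D#m, whereas D comes from F# minor. It is labeled bVI. A (A–C#–E) is not: scale degree 3 in F# major carries A#m (iii). In F# minor the chord on that degree is A, so here it functions as bIII, borrowed from the parallel minor.

ii°, bVI, bIII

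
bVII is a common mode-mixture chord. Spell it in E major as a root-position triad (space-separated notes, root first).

D F# A

Scale degree 7 in E major is D#. bVII uses the lowered form, D, taken from E minor. Stacking thirds in E minor on D gives D–F#–A.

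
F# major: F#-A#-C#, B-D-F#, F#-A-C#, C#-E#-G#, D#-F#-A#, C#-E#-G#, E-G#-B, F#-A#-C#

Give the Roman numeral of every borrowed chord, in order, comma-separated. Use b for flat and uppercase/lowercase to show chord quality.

iv, i, bVII

In F# major the diatonic chords are F#, G#m, A#m, B, C#, D#m, E#dim. Of the given chords, F#–A#–C# = F#, C#–E#–G# = C# and D#–F#–A# = D#m are diatonic. B–D–F# is not: scale degree 4 in F# major carries B (IV). In F# minor the chord on that degree is Bm, so here it functions as iv, borrowed from the parallel minor. F#–A–C# is not: scale degree 1 in F# major carries F# (I). In F# minor the chord on that degree is F#m, so here it functions as i, borrowed from the parallel minor. But E–G#–B is foreign: the diatonic vii° on degree 7 is E#dim, whereas E comes from F# minor. It is labeled bVII.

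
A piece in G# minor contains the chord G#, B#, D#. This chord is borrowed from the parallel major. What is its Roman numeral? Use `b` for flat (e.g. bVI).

I

G# is scale degree 1 in G# minor. Diatonically G# minor has G#m (i) on that degree; G#–B#–D# is instead the major chord native to G# major, so it takes the label I.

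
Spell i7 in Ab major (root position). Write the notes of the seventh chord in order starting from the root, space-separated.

Ab Cb Eb Gb

The root, Ab, is scale degree 1 — the same note in Ab major and Ab minor; only the chord quality changes. Building the minor-seventh chord from the parallel minor on Ab: Ab–Cb–Eb–Gb.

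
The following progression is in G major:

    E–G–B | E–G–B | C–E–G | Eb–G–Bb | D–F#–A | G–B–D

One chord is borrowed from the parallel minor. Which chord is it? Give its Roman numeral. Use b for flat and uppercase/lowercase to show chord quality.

G major has the diatonic set G, Am, Bm, C, D, Em, F#dim. Of the given chords, E–G–B = Em, C–E–G = C, D–F#–A = D and G–B–D = G are diatonic. Eb–G–Bb doesn't fit — on degree 6 G major would have Em (vi). Eb is the degree-6 chord of G minor, so it is the borrowed bVI.

bVI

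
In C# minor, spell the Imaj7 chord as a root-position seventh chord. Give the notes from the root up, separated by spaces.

The root, C#, is scale degree 1 — the same note in C# minor and C# major; only the chord quality changes. Stacking thirds in C# major on C# gives C#–E#–G#–B#.

C# E# G# B#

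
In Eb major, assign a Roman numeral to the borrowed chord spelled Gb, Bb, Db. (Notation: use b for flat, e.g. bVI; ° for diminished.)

In Eb major scale degree 3 is G; Gb is its lowered form, from Eb minor. Gb–Bb–Db is a major chord — the form found in Eb minor, not the diatonic iii (Gm). Borrowed into Eb major it is written bIII.

bIII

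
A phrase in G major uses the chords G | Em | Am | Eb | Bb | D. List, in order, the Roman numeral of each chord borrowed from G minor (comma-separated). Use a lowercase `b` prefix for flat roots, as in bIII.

bVI, bIII

The diatonic triads in G major are G, Am, Bm, C, D, Em, F#dim. G, Em, Am and D are all diatonic. But Eb (Eb–G–Bb) is foreign: the diatonic vi on degree 6 is Em, whereas Eb comes from G minor. It is labeled bVI. Bb (Bb–D–F) doesn't fit — on degree 3 G major would have Bm (iii). Bb is the degree-3 chord of G minor, so it is the borrowed bIII.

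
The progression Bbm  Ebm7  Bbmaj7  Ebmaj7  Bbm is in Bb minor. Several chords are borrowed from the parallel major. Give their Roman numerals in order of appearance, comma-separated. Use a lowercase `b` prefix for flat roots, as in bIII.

Bb minor has the diatonic set Bbm, Cdim, Db, Ebm, F, Gb, Ab (with V from harmonic minor). Bbm and Ebm7 both belong to that set. But Bbmaj7 (Bb–D–F–A) is foreign: the diatonic i on degree 1 is Bbm, whereas Bbmaj7 comes from Bb major. It is labeled Imaj7. But Ebmaj7 (Eb–G–Bb–D) is foreign: the diatonic iv on degree 4 is Ebm, whereas Ebmaj7 comes from Bb major. It is labeled IVmaj7.

Imaj7, IVmaj7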